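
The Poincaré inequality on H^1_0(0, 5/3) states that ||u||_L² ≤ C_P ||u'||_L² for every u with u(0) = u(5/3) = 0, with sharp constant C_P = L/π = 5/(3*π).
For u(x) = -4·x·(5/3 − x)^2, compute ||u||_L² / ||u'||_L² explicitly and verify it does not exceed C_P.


||u||_L² / ||u'||_L² = 5*sqrt(14)/42 < C_P = 5/(3*π).

u(x) = -4·x·(5/3 − x)^2, so u'(x) = -12*x^2 + 80*x/3 - 100/9.
u(x) = -4·x·(5/3 − x)^2 vanishes at x = 0 and x = 5/3, so u ∈ H^1_0(0, 5/3). Differentiate via the product rule and integrate the resulting polynomials term by term.
  ∫_0^5/3 u² dx = ∫_0^5/3 (16*x^6 - 320*x^5/3 + 800*x^4/3 - 8000*x^3/27 + 10000*x^2/81) dx. Term by term:
    ∫_0^5/3 16*x^6 dx = 1250000/15309;  ∫_0^5/3 -320*x^5/3 dx = -2500000/6561;  ∫_0^5/3 800*x^4/3 dx = 500000/729;
    ∫_0^5/3 -8000*x^3/27 dx = -1250000/2187;  ∫_0^5/3 10000*x^2/81 dx = 1250000/6561.
  Sum: 1250000/15309 − 2500000/6561 + 500000/729 − 1250000/2187 + 1250000/6561 = 250000/45927.
  ∫_0^5/3 (u')² dx = ∫_0^5/3 (144*x^4 - 640*x^3 + 8800*x^2/9 - 16000*x/27 + 10000/81) dx. Term by term:
    ∫_0^5/3 144*x^4 dx = 10000/27;  ∫_0^5/3 -640*x^3 dx = -100000/81;  ∫_0^5/3 8800*x^2/9 dx = 1100000/729;
    ∫_0^5/3 -16000*x/27 dx = -200000/243;  ∫_0^5/3 10000/81 dx = 50000/243.
  Sum: 10000/27 − 100000/81 + 1100000/729 − 200000/243 + 50000/243 = 20000/729.
∫_0^5/3 u² dx = 250000/45927, so ||u||_L² = 500*sqrt(7)/567.
∫_0^5/3 (u')² dx = 20000/729, so ||u'||_L² = 100*sqrt(2)/27.
Ratio ||u||_L² / ||u'||_L² = 5*sqrt(14)/42.
Sharp Poincaré constant on H^1_0(0, 5/3) is C_P = L/π = 5/(3*π), achieved by sin(3*π/5·x).
A polynomial bump cannot attain the sharp Poincaré constant (only the first sine eigenfunction does), so the ratio is strictly less than C_P, consistent with ||u||_L² ≤ C_P ||u'||_L².


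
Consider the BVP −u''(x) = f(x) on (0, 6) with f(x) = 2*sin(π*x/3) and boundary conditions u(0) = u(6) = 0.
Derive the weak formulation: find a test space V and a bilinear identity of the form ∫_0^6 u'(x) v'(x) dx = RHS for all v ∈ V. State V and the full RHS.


V = H^1_0(0, 6) (so v(0) = v(6) = 0); weak form: ∫_0^6 u'v' dx = ∫_0^6 (2*sin(π*x/3)) v dx for all v ∈ V.

Multiply both sides by a test function v and integrate from 0 to 6:
  ∫_0^6 −u''(x) v(x) dx = ∫_0^6 f(x) v(x) dx.
Integrate the LHS by parts once:
  ∫_0^6 −u'' v dx = −[u'(x) v(x)]_0^6 + ∫_0^6 u'(x) v'(x) dx.
Thus ∫_0^6 u'(x) v'(x) dx = ∫_0^6 f(x) v(x) dx + [u'(x) v(x)]_0^6.
Choose V so that boundary terms are either known or forced to vanish.
u is Dirichlet: u(0) = u(6) = 0. Let V = H^1_0(0, 6); then v(0) = v(6) = 0, and [u' v]_0^6 = 0.
Weak formulation: find u (satisfying any essential BC) such that ∫_0^6 u'(x) v'(x) dx = ∫_0^6 f v dx for all v ∈ V.
Substituting f(x) = 2*sin(π*x/3), the right-hand side is ∫_0^6 (2*sin(π*x/3)) v dx.


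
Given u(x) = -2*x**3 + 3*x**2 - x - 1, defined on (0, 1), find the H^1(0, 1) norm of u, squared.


||u||_{H^1}^2 = 253/210

The H^1 norm (squared) on an interval (0, L) is
  ||u||_{H^1}^2 = ∫_0^L u(x)^2 dx + ∫_0^L u'(x)^2 dx.
Compute u'(x) = -6*x**2 + 6*x - 1.
Then u(x)^2 = 4*x**6 - 12*x**5 + 13*x**4 - 2*x**3 - 5*x**2 + 2*x + 1 and u'(x)^2 = 36*x**4 - 72*x**3 + 48*x**2 - 12*x + 1.
Integrate each monomial from 0 to 1 using ∫_0^1 c·x^n dx = c·1^(n+1)/(n+1):
  ∫_0^1 u(x)^2 dx = ∫_0^1 (4*x^6 - 12*x^5 + 13*x^4 - 2*x^3 - 5*x^2 + 2*x + 1) dx. Term by term:
    ∫_0^1 4*x^6 dx = 4/7;  ∫_0^1 -12*x^5 dx = -2;  ∫_0^1 13*x^4 dx = 13/5;
    ∫_0^1 -2*x^3 dx = -1/2;  ∫_0^1 -5*x^2 dx = -5/3;  ∫_0^1 2*x dx = 1;
    ∫_0^1 1 dx = 1.
  Sum: 4/7 − 2 + 13/5 − 1/2 − 5/3 + 1 + 1 = 211/210.
  ∫_0^1 u'(x)^2 dx = ∫_0^1 (36*x^4 - 72*x^3 + 48*x^2 - 12*x + 1) dx. Term by term:
    ∫_0^1 36*x^4 dx = 36/5;  ∫_0^1 -72*x^3 dx = -18;  ∫_0^1 48*x^2 dx = 16;
    ∫_0^1 -12*x dx = -6;  ∫_0^1 1 dx = 1.
  Sum: 36/5 − 18 + 16 − 6 + 1 = 1/5.
Adding: ||u||_{H^1}^2 = 211/210 + 1/5 = 253/210.


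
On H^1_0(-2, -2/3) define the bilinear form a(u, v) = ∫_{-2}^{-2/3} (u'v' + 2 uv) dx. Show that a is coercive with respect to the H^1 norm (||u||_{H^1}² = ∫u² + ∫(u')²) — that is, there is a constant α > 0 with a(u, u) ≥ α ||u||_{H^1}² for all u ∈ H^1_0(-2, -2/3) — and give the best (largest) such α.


α = 1

Coercivity of a(·,·) on H^1_0(-2, -2/3) means a(u, u) ≥ α ||u||_{H^1}² for every u ∈ H^1_0.
The interval has length L = 4/3, and Poincaré/coercivity depend only on L. Here a(u, u) = ∫(u')² + (2)·∫u².
Here c = 2 ≥ 1, so a(u,u) = ∫(u')² + c∫u² ≥ ∫(u')² + ∫u² = ||u||_{H^1}², i.e. α = 1 works. No larger α is possible: a(u,u) ≥ α||u||_{H^1}² means (1−α)∫(u')² ≥ (α−c)∫u², and for the modes u_n = sin(nπ(x−x₀)/L) (x₀ the left endpoint) one has ∫u_n²/∫(u_n')² = (L/(nπ))² → 0, so a(u_n,u_n)/||u_n||_{H^1}² → 1. Hence the optimal constant is α = 1.
Therefore α = 1.


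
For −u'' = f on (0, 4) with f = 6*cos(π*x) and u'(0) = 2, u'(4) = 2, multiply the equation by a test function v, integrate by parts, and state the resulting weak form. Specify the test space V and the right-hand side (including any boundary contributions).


V = H^1(0, 4) (v unrestricted at boundary; u is determined up to an additive constant); weak form: ∫_0^4 u'v' dx = ∫_0^4 (6*cos(π*x)) v dx + 2·v(4) − 2·v(0) for all v ∈ V.

Multiply both sides by a test function v and integrate from 0 to 4:
  ∫_0^4 −u''(x) v(x) dx = ∫_0^4 f(x) v(x) dx.
Integrate the LHS by parts once:
  ∫_0^4 −u'' v dx = −[u'(x) v(x)]_0^4 + ∫_0^4 u'(x) v'(x) dx.
Thus ∫_0^4 u'(x) v'(x) dx = ∫_0^4 f(x) v(x) dx + [u'(x) v(x)]_0^4.
Choose V so that boundary terms are either known or forced to vanish.
u has inhomogeneous Neumann u'(0) = 2, u'(4) = 2. [u' v]_0^4 = (2)·v(4) − (2)·v(0) = 2·v(4) − 2·v(0). Take V = H^1(0, 4); boundary term becomes part of RHS.
Weak formulation: find u (satisfying any essential BC) such that ∫_0^4 u'(x) v'(x) dx = ∫_0^4 f v dx + 2·v(4) − 2·v(0) for all v ∈ V (Neumann data are natural BCs: they enter the RHS as boundary terms).
Substituting f(x) = 6*cos(π*x), the right-hand side is ∫_0^4 (6*cos(π*x)) v dx + 2·v(4) − 2·v(0).
Compatibility check (pure Neumann): taking v ≡ 1 ∈ V gives 0 = ∫_0^4 f dx + (2) − (2), i.e. ∫_0^4 f dx must equal u'(0) − u'(4) = 0. Indeed ∫_0^4 (6*cos(π*x)) dx = 0, so the data are compatible. The solution is then unique only up to an additive constant (fix it e.g. by requiring ∫_0^4 u dx = 0).


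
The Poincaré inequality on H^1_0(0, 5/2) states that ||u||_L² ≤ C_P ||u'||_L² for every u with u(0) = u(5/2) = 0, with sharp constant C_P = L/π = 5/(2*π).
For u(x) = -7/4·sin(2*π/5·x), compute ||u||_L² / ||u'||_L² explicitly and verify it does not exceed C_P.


||u||_L² / ||u'||_L² = 5/(2*π) = C_P.

u(x) = -7/4·sin(2*π/5·x), so u'(x) = -7*π*cos(2*π*x/5)/10.
Writing u(x) = A·sin(kπx/L) with A = -7/4 and k = 1, use ∫_0^L sin²(kπx/L) dx = L/2 and ∫_0^L cos²(kπx/L) dx = L/2.
u² = 49/16·sin²(2*π/5·x) and (u')² = 49*π^2/100·cos²(2*π/5·x), and each of sin², cos² integrates to L/2 = 5/4 over (0, 5/2).
∫_0^5/2 u² dx = 245/64, so ||u||_L² = 7*sqrt(5)/8.
∫_0^5/2 (u')² dx = 49*π^2/80, so ||u'||_L² = 7*sqrt(5)*π/20.
Ratio ||u||_L² / ||u'||_L² = 5/(2*π).
Sharp Poincaré constant on H^1_0(0, 5/2) is C_P = L/π = 5/(2*π), achieved by sin(2*π/5·x).
This is the k = 1 eigenfunction (up to amplitude), so the ratio equals the sharp Poincaré constant exactly.


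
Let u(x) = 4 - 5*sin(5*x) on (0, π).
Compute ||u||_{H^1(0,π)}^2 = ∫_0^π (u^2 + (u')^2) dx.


||u||_{H^1(0,π)}^2 = -16 + 341*π

u'(x) = -25*cos(5*x).
Expand u² and (u')² and integrate term by term on (0, π), using: for integers n ≥ 1, ∫_0^π sin²(nx) dx = ∫_0^π cos²(nx) dx = π/2; for n ≠ n', ∫_0^π sin(nx)sin(n'x) dx = ∫_0^π cos(nx)cos(n'x) dx = 0; and by product-to-sum, ∫_0^π sin(nx)cos(n'x) dx = ½∫_0^π [sin((n+n')x) + sin((n−n')x)] dx, which is 0 when n+n' is even and 2n/(n²−n'²) when n+n' is odd (it need not vanish on (0, π)). For the constant mode: ∫_0^π 1 dx = π, ∫_0^π cos(nx) dx = 0, ∫_0^π sin(nx) dx = (1−(−1)^n)/n.
  u² squared terms: (4)²·∫1 dx = 16·π = 16*π;  (-5)²·∫sin(5x)² dx = 25·π/2 = 25*π/2.
  u² cross terms: 2·(4)·(-5)·∫1·sin(5x) dx = -40·(2/5) = -16.
  So ∫_0^π u² dx = 16*π + 25*π/2 − 16 = -16 + 57*π/2.
  (u')² squared terms: (-25)²·∫cos(5x)² dx = 625·π/2 = 625*π/2.
  So ∫_0^π (u')² dx = 625*π/2.
||u||_{H^1}^2 = (-16 + 57*π/2) + (625*π/2) = -16 + 341*π.


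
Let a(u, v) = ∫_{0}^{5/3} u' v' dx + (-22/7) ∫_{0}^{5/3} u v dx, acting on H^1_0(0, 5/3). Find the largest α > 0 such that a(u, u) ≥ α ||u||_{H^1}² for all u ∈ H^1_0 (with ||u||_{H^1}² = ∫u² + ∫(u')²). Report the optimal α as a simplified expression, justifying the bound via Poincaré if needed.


α = (-550 + 63*π^2)/(7*(25 + 9*π^2))

Coercivity of a(·,·) on H^1_0(0, 5/3) means a(u, u) ≥ α ||u||_{H^1}² for every u ∈ H^1_0.
The interval has length L = 5/3, and Poincaré/coercivity depend only on L. Here a(u, u) = ∫(u')² + (-22/7)·∫u².
Here c = -22/7 < 0 with |c| < (π/L)² = 9*π^2/25, so coercivity still holds. The condition a(u,u) ≥ α||u||_{H^1}² reads (1−α)∫(u')² ≥ (α−c)∫u². Any admissible α is ≤ 1 (rapidly oscillating u have ∫u²/∫(u')² → 0), and α = 1 would force 0 ≥ (1−c)∫u², impossible since c < 1; so 1−α > 0. By the sharp Poincaré inequality on H^1_0 of an interval of length L, ∫(u')² ≥ (π/L)²∫u² with equality for the first sine mode sin(π(x−x₀)/L) (x₀ the left endpoint), so the inequality holds for all u iff (1−α)(π/L)² ≥ α − c, i.e. α ≤ ((π/L)² + c)/((π/L)² + 1) = (1 + c(L/π)²)/(1 + (L/π)²). (Direct route, valid since c ≤ 0: Poincaré gives c∫u² ≥ c(L/π)²∫(u')², so a(u,u) ≥ (1 + c(L/π)²)∫(u')², while ||u||_{H^1}² ≤ (1 + (L/π)²)∫(u')²; dividing yields the same α.) With (π/L)² = 9*π^2/25 and c = -22/7, the largest admissible constant is α = ((π/L)² + c)/((π/L)² + 1).
Simplifying, α = (-550 + 63*π^2)/(7*(25 + 9*π^2)).


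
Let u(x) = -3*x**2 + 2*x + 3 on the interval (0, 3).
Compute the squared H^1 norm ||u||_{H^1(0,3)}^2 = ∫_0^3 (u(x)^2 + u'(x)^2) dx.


||u||_{H^1}^2 = 1887/5

The H^1 norm (squared) on an interval (0, L) is
  ||u||_{H^1}^2 = ∫_0^L u(x)^2 dx + ∫_0^L u'(x)^2 dx.
Compute u'(x) = 2 - 6*x.
Then u(x)^2 = 9*x**4 - 12*x**3 - 14*x**2 + 12*x + 9 and u'(x)^2 = 36*x**2 - 24*x + 4.
Integrate each monomial from 0 to 3 using ∫_0^3 c·x^n dx = c·3^(n+1)/(n+1):
  ∫_0^3 u(x)^2 dx = ∫_0^3 (9*x^4 - 12*x^3 - 14*x^2 + 12*x + 9) dx. Term by term:
    ∫_0^3 9*x^4 dx = 2187/5;  ∫_0^3 -12*x^3 dx = -243;  ∫_0^3 -14*x^2 dx = -126;
    ∫_0^3 12*x dx = 54;  ∫_0^3 9 dx = 27.
  Sum: 2187/5 − 243 − 126 + 54 + 27 = 747/5.
  ∫_0^3 u'(x)^2 dx = ∫_0^3 (36*x^2 - 24*x + 4) dx. Term by term:
    ∫_0^3 36*x^2 dx = 324;  ∫_0^3 -24*x dx = -108;  ∫_0^3 4 dx = 12.
  Sum: 324 − 108 + 12 = 228.
Adding: ||u||_{H^1}^2 = 747/5 + 228 = 1887/5.


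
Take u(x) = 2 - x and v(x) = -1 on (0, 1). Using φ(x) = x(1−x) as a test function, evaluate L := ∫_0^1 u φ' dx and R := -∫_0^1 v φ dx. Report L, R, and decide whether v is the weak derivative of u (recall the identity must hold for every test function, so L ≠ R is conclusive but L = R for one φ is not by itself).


LHS = 1/6, RHS = 1/6. Yes, v = u' weakly.

u(x) = 2 - x, classical derivative u'(x) = -1.
φ(x) = x(1−x), so φ'(x) = 1 - 2*x.
Note φ(0) = φ(1) = 0, so the boundary term u·φ vanishes.
LHS = ∫_0^1 u(x) φ'(x) dx = ∫_0^1 (2*x^2 - 5*x + 2) dx. Term by term:
  ∫_0^1 2*x^2 dx = 2/3;  ∫_0^1 -5*x dx = -5/2;  ∫_0^1 2 dx = 2.
Sum: 2/3 − 5/2 + 2 = 1/6.
So LHS = 1/6.
∫_0^1 v(x) φ(x) dx = ∫_0^1 (x^2 - x) dx. Term by term:
  ∫_0^1 x^2 dx = 1/3;  ∫_0^1 -x dx = -1/2.
Sum: 1/3 − 1/2 = -1/6.
So RHS = -∫_0^1 v(x) φ(x) dx = 1/6.
LHS = RHS, so the identity holds for this test φ.
Moreover u is smooth here and v(x) = u'(x) = -1 pointwise, so the identity holds for every test function. Hence v is the weak derivative of u.


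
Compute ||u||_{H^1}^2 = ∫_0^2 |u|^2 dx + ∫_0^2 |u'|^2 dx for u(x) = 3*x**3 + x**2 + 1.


||u||_{H^1}^2 = 32878/35

The H^1 norm (squared) on an interval (0, L) is
  ||u||_{H^1}^2 = ∫_0^L u(x)^2 dx + ∫_0^L u'(x)^2 dx.
Compute u'(x) = 9*x**2 + 2*x.
Then u(x)^2 = 9*x**6 + 6*x**5 + x**4 + 6*x**3 + 2*x**2 + 1 and u'(x)^2 = 81*x**4 + 36*x**3 + 4*x**2.
Integrate each monomial from 0 to 2 using ∫_0^2 c·x^n dx = c·2^(n+1)/(n+1):
  ∫_0^2 u(x)^2 dx = ∫_0^2 (9*x^6 + 6*x^5 + x^4 + 6*x^3 + 2*x^2 + 1) dx. Term by term:
    ∫_0^2 9*x^6 dx = 1152/7;  ∫_0^2 6*x^5 dx = 64;  ∫_0^2 x^4 dx = 32/5;
    ∫_0^2 6*x^3 dx = 24;  ∫_0^2 2*x^2 dx = 16/3;  ∫_0^2 1 dx = 2.
  Sum: 1152/7 + 64 + 32/5 + 24 + 16/3 + 2 = 27962/105.
  ∫_0^2 u'(x)^2 dx = ∫_0^2 (81*x^4 + 36*x^3 + 4*x^2) dx. Term by term:
    ∫_0^2 81*x^4 dx = 2592/5;  ∫_0^2 36*x^3 dx = 144;  ∫_0^2 4*x^2 dx = 32/3.
  Sum: 2592/5 + 144 + 32/3 = 10096/15.
Adding: ||u||_{H^1}^2 = 27962/105 + 10096/15 = 32878/35.


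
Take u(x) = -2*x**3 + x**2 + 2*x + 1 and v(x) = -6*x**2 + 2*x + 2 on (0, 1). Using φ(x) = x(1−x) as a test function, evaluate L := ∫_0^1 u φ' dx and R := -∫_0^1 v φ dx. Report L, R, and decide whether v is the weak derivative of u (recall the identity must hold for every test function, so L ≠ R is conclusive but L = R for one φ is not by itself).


LHS = -1/5, RHS = -1/5. Yes, v = u' weakly.

u(x) = -2*x**3 + x**2 + 2*x + 1, classical derivative u'(x) = -6*x**2 + 2*x + 2.
φ(x) = x(1−x), so φ'(x) = 1 - 2*x.
Note φ(0) = φ(1) = 0, so the boundary term u·φ vanishes.
LHS = ∫_0^1 u(x) φ'(x) dx = ∫_0^1 (4*x^4 - 4*x^3 - 3*x^2 + 1) dx. Term by term:
  ∫_0^1 4*x^4 dx = 4/5;  ∫_0^1 -4*x^3 dx = -1;  ∫_0^1 -3*x^2 dx = -1;
  ∫_0^1 1 dx = 1.
Sum: 4/5 − 1 − 1 + 1 = -1/5.
So LHS = -1/5.
∫_0^1 v(x) φ(x) dx = ∫_0^1 (6*x^4 - 8*x^3 + 2*x) dx. Term by term:
  ∫_0^1 6*x^4 dx = 6/5;  ∫_0^1 -8*x^3 dx = -2;  ∫_0^1 2*x dx = 1.
Sum: 6/5 − 2 + 1 = 1/5.
So RHS = -∫_0^1 v(x) φ(x) dx = -1/5.
LHS = RHS, so the identity holds for this test φ.
Moreover u is smooth here and v(x) = u'(x) = -6*x**2 + 2*x + 2 pointwise, so the identity holds for every test function. Hence v is the weak derivative of u.


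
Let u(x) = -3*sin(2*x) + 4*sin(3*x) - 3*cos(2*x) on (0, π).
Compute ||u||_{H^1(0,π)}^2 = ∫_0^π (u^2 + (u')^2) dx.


||u||_{H^1(0,π)}^2 = -144 + 125*π

u'(x) = 6*sin(2*x) - 6*cos(2*x) + 12*cos(3*x).
Expand u² and (u')² and integrate term by term on (0, π), using: for integers n ≥ 1, ∫_0^π sin²(nx) dx = ∫_0^π cos²(nx) dx = π/2; for n ≠ n', ∫_0^π sin(nx)sin(n'x) dx = ∫_0^π cos(nx)cos(n'x) dx = 0; and by product-to-sum, ∫_0^π sin(nx)cos(n'x) dx = ½∫_0^π [sin((n+n')x) + sin((n−n')x)] dx, which is 0 when n+n' is even and 2n/(n²−n'²) when n+n' is odd (it need not vanish on (0, π)).
  u² squared terms: (-3)²·∫cos(2x)² dx = 9·π/2 = 9*π/2;  (-3)²·∫sin(2x)² dx = 9·π/2 = 9*π/2;  (4)²·∫sin(3x)² dx = 16·π/2 = 8*π.
  u² cross terms: 2·(-3)·(-3)·∫cos(2x)·sin(2x) dx = 18·(0) = 0;  2·(-3)·(4)·∫cos(2x)·sin(3x) dx = -24·(6/5) = -144/5;  2·(-3)·(4)·∫sin(2x)·sin(3x) dx = -24·(0) = 0.
  So ∫_0^π u² dx = 9*π/2 + 9*π/2 + 8*π + 0 − 144/5 + 0 = -144/5 + 17*π.
  (u')² squared terms: (-6)²·∫cos(2x)² dx = 36·π/2 = 18*π;  (6)²·∫sin(2x)² dx = 36·π/2 = 18*π;  (12)²·∫cos(3x)² dx = 144·π/2 = 72*π.
  (u')² cross terms: 2·(-6)·(6)·∫cos(2x)·sin(2x) dx = -72·(0) = 0;  2·(-6)·(12)·∫cos(2x)·cos(3x) dx = -144·(0) = 0;  2·(6)·(12)·∫sin(2x)·cos(3x) dx = 144·(-4/5) = -576/5.
  So ∫_0^π (u')² dx = 18*π + 18*π + 72*π + 0 + 0 − 576/5 = -576/5 + 108*π.
||u||_{H^1}^2 = (-144/5 + 17*π) + (-576/5 + 108*π) = -144 + 125*π.


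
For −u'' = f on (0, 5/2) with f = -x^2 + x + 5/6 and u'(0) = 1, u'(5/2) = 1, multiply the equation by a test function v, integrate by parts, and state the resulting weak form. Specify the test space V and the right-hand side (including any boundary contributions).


V = H^1(0, 5/2) (v unrestricted at boundary; u is determined up to an additive constant); weak form: ∫_0^5/2 u'v' dx = ∫_0^5/2 (-x^2 + x + 5/6) v dx + v(5/2) − v(0) for all v ∈ V.

Multiply both sides by a test function v and integrate from 0 to 5/2:
  ∫_0^5/2 −u''(x) v(x) dx = ∫_0^5/2 f(x) v(x) dx.
Integrate the LHS by parts once:
  ∫_0^5/2 −u'' v dx = −[u'(x) v(x)]_0^5/2 + ∫_0^5/2 u'(x) v'(x) dx.
Thus ∫_0^5/2 u'(x) v'(x) dx = ∫_0^5/2 f(x) v(x) dx + [u'(x) v(x)]_0^5/2.
Choose V so that boundary terms are either known or forced to vanish.
u has inhomogeneous Neumann u'(0) = 1, u'(5/2) = 1. [u' v]_0^5/2 = (1)·v(5/2) − (1)·v(0) = v(5/2) − v(0). Take V = H^1(0, 5/2); boundary term becomes part of RHS.
Weak formulation: find u (satisfying any essential BC) such that ∫_0^5/2 u'(x) v'(x) dx = ∫_0^5/2 f v dx + v(5/2) − v(0) for all v ∈ V (Neumann data are natural BCs: they enter the RHS as boundary terms).
Substituting f(x) = -x^2 + x + 5/6, the right-hand side is ∫_0^5/2 (-x^2 + x + 5/6) v dx + v(5/2) − v(0).
Compatibility check (pure Neumann): taking v ≡ 1 ∈ V gives 0 = ∫_0^5/2 f dx + (1) − (1), i.e. ∫_0^5/2 f dx must equal u'(0) − u'(5/2) = 0. Indeed ∫_0^5/2 (-x^2 + x + 5/6) dx = 0, so the data are compatible. The solution is then unique only up to an additive constant (fix it e.g. by requiring ∫_0^5/2 u dx = 0).


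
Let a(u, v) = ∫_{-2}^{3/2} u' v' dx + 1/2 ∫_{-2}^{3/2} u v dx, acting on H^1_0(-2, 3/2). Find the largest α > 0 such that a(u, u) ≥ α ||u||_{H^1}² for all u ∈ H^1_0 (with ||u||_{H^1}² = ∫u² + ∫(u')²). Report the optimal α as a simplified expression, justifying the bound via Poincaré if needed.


α = (49 + 8*π^2)/(2*(4*π^2 + 49))

Coercivity of a(·,·) on H^1_0(-2, 3/2) means a(u, u) ≥ α ||u||_{H^1}² for every u ∈ H^1_0.
The interval has length L = 7/2, and Poincaré/coercivity depend only on L. Here a(u, u) = ∫(u')² + (1/2)·∫u².
Here 0 < c = 1/2 < 1. The condition a(u,u) ≥ α||u||_{H^1}² reads (1−α)∫(u')² ≥ (α−c)∫u². Any admissible α is ≤ 1 (rapidly oscillating u have ∫u²/∫(u')² → 0), and α = 1 would force 0 ≥ (1−c)∫u², impossible since c < 1; so 1−α > 0. By the sharp Poincaré inequality on H^1_0 of an interval of length L, ∫(u')² ≥ (π/L)²∫u² with equality for the first sine mode sin(π(x−x₀)/L) (x₀ the left endpoint), so the inequality holds for all u iff (1−α)(π/L)² ≥ α − c, i.e. α ≤ ((π/L)² + c)/((π/L)² + 1) = (1 + c(L/π)²)/(1 + (L/π)²). With (π/L)² = 4*π^2/49 and c = 1/2, the largest admissible constant is α = ((π/L)² + c)/((π/L)² + 1).
Simplifying, α = (49 + 8*π^2)/(2*(4*π^2 + 49)).


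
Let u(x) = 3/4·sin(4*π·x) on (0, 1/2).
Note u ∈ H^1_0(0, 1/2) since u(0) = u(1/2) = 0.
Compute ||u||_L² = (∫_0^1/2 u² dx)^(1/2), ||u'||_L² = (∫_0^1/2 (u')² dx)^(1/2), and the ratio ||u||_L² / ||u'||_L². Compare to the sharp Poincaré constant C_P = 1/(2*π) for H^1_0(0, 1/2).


||u||_L² / ||u'||_L² = 1/(4*π) < C_P = 1/(2*π).

u(x) = 3/4·sin(4*π·x), so u'(x) = 3*π*cos(4*π*x).
Writing u(x) = A·sin(kπx/L) with A = 3/4 and k = 2, use ∫_0^L sin²(kπx/L) dx = L/2 and ∫_0^L cos²(kπx/L) dx = L/2.
u² = 9/16·sin²(4*π·x) and (u')² = 9*π^2·cos²(4*π·x), and each of sin², cos² integrates to L/2 = 1/4 over (0, 1/2).
∫_0^1/2 u² dx = 9/64, so ||u||_L² = 3/8.
∫_0^1/2 (u')² dx = 9*π^2/4, so ||u'||_L² = 3*π/2.
Ratio ||u||_L² / ||u'||_L² = 1/(4*π).
Sharp Poincaré constant on H^1_0(0, 1/2) is C_P = L/π = 1/(2*π), achieved by sin(2*π·x).
This is the k = 2 harmonic; the ratio L/(kπ) is strictly less than C_P = L/π, consistent with the sharp inequality ||u||_L² ≤ C_P ||u'||_L².


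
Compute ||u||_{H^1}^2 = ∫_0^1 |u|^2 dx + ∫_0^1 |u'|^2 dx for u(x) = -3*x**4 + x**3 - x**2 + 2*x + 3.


||u||_{H^1}^2 = 9011/420

The H^1 norm (squared) on an interval (0, L) is
  ||u||_{H^1}^2 = ∫_0^L u(x)^2 dx + ∫_0^L u'(x)^2 dx.
Compute u'(x) = -12*x**3 + 3*x**2 - 2*x + 2.
Then u(x)^2 = 9*x**8 - 6*x**7 + 7*x**6 - 14*x**5 - 13*x**4 + 2*x**3 - 2*x**2 + 12*x + 9 and u'(x)^2 = 144*x**6 - 72*x**5 + 57*x**4 - 60*x**3 + 16*x**2 - 8*x + 4.
Integrate each monomial from 0 to 1 using ∫_0^1 c·x^n dx = c·1^(n+1)/(n+1):
  ∫_0^1 u(x)^2 dx = ∫_0^1 (9*x^8 - 6*x^7 + 7*x^6 - 14*x^5 - 13*x^4 + 2*x^3 - 2*x^2 + 12*x + 9) dx. Term by term:
    ∫_0^1 9*x^8 dx = 1;  ∫_0^1 -6*x^7 dx = -3/4;  ∫_0^1 7*x^6 dx = 1;
    ∫_0^1 -14*x^5 dx = -7/3;  ∫_0^1 -13*x^4 dx = -13/5;  ∫_0^1 2*x^3 dx = 1/2;
    ∫_0^1 -2*x^2 dx = -2/3;  ∫_0^1 12*x dx = 6;  ∫_0^1 9 dx = 9.
  Sum: 1 − 3/4 + 1 − 7/3 − 13/5 + 1/2 − 2/3 + 6 + 9 = 223/20.
  ∫_0^1 u'(x)^2 dx = ∫_0^1 (144*x^6 - 72*x^5 + 57*x^4 - 60*x^3 + 16*x^2 - 8*x + 4) dx. Term by term:
    ∫_0^1 144*x^6 dx = 144/7;  ∫_0^1 -72*x^5 dx = -12;  ∫_0^1 57*x^4 dx = 57/5;
    ∫_0^1 -60*x^3 dx = -15;  ∫_0^1 16*x^2 dx = 16/3;  ∫_0^1 -8*x dx = -4;
    ∫_0^1 4 dx = 4.
  Sum: 144/7 − 12 + 57/5 − 15 + 16/3 − 4 + 4 = 1082/105.
Adding: ||u||_{H^1}^2 = 223/20 + 1082/105 = 9011/420.


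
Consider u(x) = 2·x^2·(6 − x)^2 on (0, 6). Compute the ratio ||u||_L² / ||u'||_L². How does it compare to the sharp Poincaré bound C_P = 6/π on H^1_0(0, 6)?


||u||_L² / ||u'||_L² = sqrt(3) < C_P = 6/π.

u(x) = 2·x^2·(6 − x)^2, so u'(x) = 8*x*(x - 6)*(x - 3).
u(x) = 2·x^2·(6 − x)^2 vanishes at x = 0 and x = 6, so u ∈ H^1_0(0, 6). Differentiate via the product rule and integrate the resulting polynomials term by term.
  ∫_0^6 u² dx = ∫_0^6 (4*x^8 - 96*x^7 + 864*x^6 - 3456*x^5 + 5184*x^4) dx. Term by term:
    ∫_0^6 4*x^8 dx = 4478976;  ∫_0^6 -96*x^7 dx = -20155392;  ∫_0^6 864*x^6 dx = 241864704/7;
    ∫_0^6 -3456*x^5 dx = -26873856;  ∫_0^6 5184*x^4 dx = 40310784/5.
  Sum: 4478976 − 20155392 + 241864704/7 − 26873856 + 40310784/5 = 2239488/35.
  ∫_0^6 (u')² dx = ∫_0^6 (64*x^6 - 1152*x^5 + 7488*x^4 - 20736*x^3 + 20736*x^2) dx. Term by term:
    ∫_0^6 64*x^6 dx = 17915904/7;  ∫_0^6 -1152*x^5 dx = -8957952;  ∫_0^6 7488*x^4 dx = 58226688/5;
    ∫_0^6 -20736*x^3 dx = -6718464;  ∫_0^6 20736*x^2 dx = 1492992.
  Sum: 17915904/7 − 8957952 + 58226688/5 − 6718464 + 1492992 = 746496/35.
∫_0^6 u² dx = 2239488/35, so ||u||_L² = 864*sqrt(105)/35.
∫_0^6 (u')² dx = 746496/35, so ||u'||_L² = 864*sqrt(35)/35.
Ratio ||u||_L² / ||u'||_L² = sqrt(3).
Sharp Poincaré constant on H^1_0(0, 6) is C_P = L/π = 6/π, achieved by sin(π/6·x).
A polynomial bump cannot attain the sharp Poincaré constant (only the first sine eigenfunction does), so the ratio is strictly less than C_P, consistent with ||u||_L² ≤ C_P ||u'||_L².


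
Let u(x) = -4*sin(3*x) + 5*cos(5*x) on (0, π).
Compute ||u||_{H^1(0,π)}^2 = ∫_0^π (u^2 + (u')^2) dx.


||u||_{H^1(0,π)}^2 = 405*π

u'(x) = -25*sin(5*x) - 12*cos(3*x).
Expand u² and (u')² and integrate term by term on (0, π), using: for integers n ≥ 1, ∫_0^π sin²(nx) dx = ∫_0^π cos²(nx) dx = π/2; for n ≠ n', ∫_0^π sin(nx)sin(n'x) dx = ∫_0^π cos(nx)cos(n'x) dx = 0; and by product-to-sum, ∫_0^π sin(nx)cos(n'x) dx = ½∫_0^π [sin((n+n')x) + sin((n−n')x)] dx, which is 0 when n+n' is even and 2n/(n²−n'²) when n+n' is odd (it need not vanish on (0, π)).
  u² squared terms: (-4)²·∫sin(3x)² dx = 16·π/2 = 8*π;  (5)²·∫cos(5x)² dx = 25·π/2 = 25*π/2.
  u² cross terms: 2·(-4)·(5)·∫sin(3x)·cos(5x) dx = -40·(0) = 0.
  So ∫_0^π u² dx = 8*π + 25*π/2 + 0 = 41*π/2.
  (u')² squared terms: (-25)²·∫sin(5x)² dx = 625·π/2 = 625*π/2;  (-12)²·∫cos(3x)² dx = 144·π/2 = 72*π.
  (u')² cross terms: 2·(-25)·(-12)·∫sin(5x)·cos(3x) dx = 600·(0) = 0.
  So ∫_0^π (u')² dx = 625*π/2 + 72*π + 0 = 769*π/2.
||u||_{H^1}^2 = (41*π/2) + (769*π/2) = 405*π.


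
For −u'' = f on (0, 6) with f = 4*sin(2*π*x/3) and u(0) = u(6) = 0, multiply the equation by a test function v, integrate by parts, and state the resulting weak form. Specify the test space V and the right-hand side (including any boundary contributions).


V = H^1_0(0, 6) (so v(0) = v(6) = 0); weak form: ∫_0^6 u'v' dx = ∫_0^6 (4*sin(2*π*x/3)) v dx for all v ∈ V.

Multiply both sides by a test function v and integrate from 0 to 6:
  ∫_0^6 −u''(x) v(x) dx = ∫_0^6 f(x) v(x) dx.
Integrate the LHS by parts once:
  ∫_0^6 −u'' v dx = −[u'(x) v(x)]_0^6 + ∫_0^6 u'(x) v'(x) dx.
Thus ∫_0^6 u'(x) v'(x) dx = ∫_0^6 f(x) v(x) dx + [u'(x) v(x)]_0^6.
Choose V so that boundary terms are either known or forced to vanish.
u is Dirichlet: u(0) = u(6) = 0. Let V = H^1_0(0, 6); then v(0) = v(6) = 0, and [u' v]_0^6 = 0.
Weak formulation: find u (satisfying any essential BC) such that ∫_0^6 u'(x) v'(x) dx = ∫_0^6 f v dx for all v ∈ V.
Substituting f(x) = 4*sin(2*π*x/3), the right-hand side is ∫_0^6 (4*sin(2*π*x/3)) v dx.


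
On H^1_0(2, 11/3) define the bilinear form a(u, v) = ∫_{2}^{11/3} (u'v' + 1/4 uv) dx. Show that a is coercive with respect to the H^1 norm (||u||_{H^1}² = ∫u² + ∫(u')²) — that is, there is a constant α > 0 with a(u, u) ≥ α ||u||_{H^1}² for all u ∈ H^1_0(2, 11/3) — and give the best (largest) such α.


α = (25 + 36*π^2)/(4*(25 + 9*π^2))

Coercivity of a(·,·) on H^1_0(2, 11/3) means a(u, u) ≥ α ||u||_{H^1}² for every u ∈ H^1_0.
The interval has length L = 5/3, and Poincaré/coercivity depend only on L. Here a(u, u) = ∫(u')² + (1/4)·∫u².
Here 0 < c = 1/4 < 1. The condition a(u,u) ≥ α||u||_{H^1}² reads (1−α)∫(u')² ≥ (α−c)∫u². Any admissible α is ≤ 1 (rapidly oscillating u have ∫u²/∫(u')² → 0), and α = 1 would force 0 ≥ (1−c)∫u², impossible since c < 1; so 1−α > 0. By the sharp Poincaré inequality on H^1_0 of an interval of length L, ∫(u')² ≥ (π/L)²∫u² with equality for the first sine mode sin(π(x−x₀)/L) (x₀ the left endpoint), so the inequality holds for all u iff (1−α)(π/L)² ≥ α − c, i.e. α ≤ ((π/L)² + c)/((π/L)² + 1) = (1 + c(L/π)²)/(1 + (L/π)²). With (π/L)² = 9*π^2/25 and c = 1/4, the largest admissible constant is α = ((π/L)² + c)/((π/L)² + 1).
Simplifying, α = (25 + 36*π^2)/(4*(25 + 9*π^2)).


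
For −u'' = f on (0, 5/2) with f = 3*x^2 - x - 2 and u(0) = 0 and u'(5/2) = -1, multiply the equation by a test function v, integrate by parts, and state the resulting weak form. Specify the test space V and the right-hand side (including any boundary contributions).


V = {v ∈ H^1(0, 5/2) : v(0) = 0} (test functions vanish at x = 0 where u is specified); weak form: ∫_0^5/2 u'v' dx = ∫_0^5/2 (3*x^2 - x - 2) v dx − v(5/2) for all v ∈ V.

Multiply both sides by a test function v and integrate from 0 to 5/2:
  ∫_0^5/2 −u''(x) v(x) dx = ∫_0^5/2 f(x) v(x) dx.
Integrate the LHS by parts once:
  ∫_0^5/2 −u'' v dx = −[u'(x) v(x)]_0^5/2 + ∫_0^5/2 u'(x) v'(x) dx.
Thus ∫_0^5/2 u'(x) v'(x) dx = ∫_0^5/2 f(x) v(x) dx + [u'(x) v(x)]_0^5/2.
Choose V so that boundary terms are either known or forced to vanish.
Mixed BC: u(0) = 0 (Dirichlet) and u'(5/2) = -1 (Neumann). Define V = {v ∈ H^1(0, 5/2) : v(0) = 0}. Then [u' v]_0^5/2 = u'(5/2)·v(5/2) − u'(0)·0 = − v(5/2).
Weak formulation: find u (satisfying any essential BC) such that ∫_0^5/2 u'(x) v'(x) dx = ∫_0^5/2 f v dx − v(5/2) for all v ∈ V (Dirichlet at 0 absorbed into V; Neumann datum at x = 5/2 contributes the boundary term).
Substituting f(x) = 3*x^2 - x - 2, the right-hand side is ∫_0^5/2 (3*x^2 - x - 2) v dx − v(5/2).


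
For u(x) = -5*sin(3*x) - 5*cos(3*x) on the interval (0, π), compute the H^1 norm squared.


||u||_{H^1(0,π)}^2 = 250*π

u'(x) = 15*sin(3*x) - 15*cos(3*x).
Expand u² and (u')² and integrate term by term on (0, π), using: for integers n ≥ 1, ∫_0^π sin²(nx) dx = ∫_0^π cos²(nx) dx = π/2; for n ≠ n', ∫_0^π sin(nx)sin(n'x) dx = ∫_0^π cos(nx)cos(n'x) dx = 0; and by product-to-sum, ∫_0^π sin(nx)cos(n'x) dx = ½∫_0^π [sin((n+n')x) + sin((n−n')x)] dx, which is 0 when n+n' is even and 2n/(n²−n'²) when n+n' is odd (it need not vanish on (0, π)).
  u² squared terms: (-5)²·∫cos(3x)² dx = 25·π/2 = 25*π/2;  (-5)²·∫sin(3x)² dx = 25·π/2 = 25*π/2.
  u² cross terms: 2·(-5)·(-5)·∫cos(3x)·sin(3x) dx = 50·(0) = 0.
  So ∫_0^π u² dx = 25*π/2 + 25*π/2 + 0 = 25*π.
  (u')² squared terms: (-15)²·∫cos(3x)² dx = 225·π/2 = 225*π/2;  (15)²·∫sin(3x)² dx = 225·π/2 = 225*π/2.
  (u')² cross terms: 2·(-15)·(15)·∫cos(3x)·sin(3x) dx = -450·(0) = 0.
  So ∫_0^π (u')² dx = 225*π/2 + 225*π/2 + 0 = 225*π.
||u||_{H^1}^2 = (25*π) + (225*π) = 250*π.


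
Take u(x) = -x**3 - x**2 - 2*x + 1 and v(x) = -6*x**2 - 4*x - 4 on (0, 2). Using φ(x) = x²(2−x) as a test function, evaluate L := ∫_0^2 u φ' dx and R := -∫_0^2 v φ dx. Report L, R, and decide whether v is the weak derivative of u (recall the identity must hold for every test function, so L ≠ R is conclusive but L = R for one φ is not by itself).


LHS = 184/15, RHS = 368/15. No, v is not the weak derivative of u.

u(x) = -x**3 - x**2 - 2*x + 1, classical derivative u'(x) = -3*x**2 - 2*x - 2.
φ(x) = x²(2−x), so φ'(x) = x*(4 - 3*x).
Note φ(0) = φ(2) = 0, so the boundary term u·φ vanishes.
LHS = ∫_0^2 u(x) φ'(x) dx = ∫_0^2 (3*x^5 - x^4 + 2*x^3 - 11*x^2 + 4*x) dx. Term by term:
  ∫_0^2 3*x^5 dx = 32;  ∫_0^2 -x^4 dx = -32/5;  ∫_0^2 2*x^3 dx = 8;
  ∫_0^2 -11*x^2 dx = -88/3;  ∫_0^2 4*x dx = 8.
Sum: 32 − 32/5 + 8 − 88/3 + 8 = 184/15.
So LHS = 184/15.
∫_0^2 v(x) φ(x) dx = ∫_0^2 (6*x^5 - 8*x^4 - 4*x^3 - 8*x^2) dx. Term by term:
  ∫_0^2 6*x^5 dx = 64;  ∫_0^2 -8*x^4 dx = -256/5;  ∫_0^2 -4*x^3 dx = -16;
  ∫_0^2 -8*x^2 dx = -64/3.
Sum: 64 − 256/5 − 16 − 64/3 = -368/15.
So RHS = -∫_0^2 v(x) φ(x) dx = 368/15.
LHS − RHS = -184/15 ≠ 0, so the identity fails.
(For a valid weak derivative the identity must hold for EVERY test function, in particular this one. The failure shows v is NOT the weak derivative of u.)
Correct weak derivative would be u'(x) = -3*x**2 - 2*x - 2.


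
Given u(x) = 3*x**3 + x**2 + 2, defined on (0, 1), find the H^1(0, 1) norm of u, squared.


||u||_{H^1}^2 = 3922/105

The H^1 norm (squared) on an interval (0, L) is
  ||u||_{H^1}^2 = ∫_0^L u(x)^2 dx + ∫_0^L u'(x)^2 dx.
Compute u'(x) = 9*x**2 + 2*x.
Then u(x)^2 = 9*x**6 + 6*x**5 + x**4 + 12*x**3 + 4*x**2 + 4 and u'(x)^2 = 81*x**4 + 36*x**3 + 4*x**2.
Integrate each monomial from 0 to 1 using ∫_0^1 c·x^n dx = c·1^(n+1)/(n+1):
  ∫_0^1 u(x)^2 dx = ∫_0^1 (9*x^6 + 6*x^5 + x^4 + 12*x^3 + 4*x^2 + 4) dx. Term by term:
    ∫_0^1 9*x^6 dx = 9/7;  ∫_0^1 6*x^5 dx = 1;  ∫_0^1 x^4 dx = 1/5;
    ∫_0^1 12*x^3 dx = 3;  ∫_0^1 4*x^2 dx = 4/3;  ∫_0^1 4 dx = 4.
  Sum: 9/7 + 1 + 1/5 + 3 + 4/3 + 4 = 1136/105.
  ∫_0^1 u'(x)^2 dx = ∫_0^1 (81*x^4 + 36*x^3 + 4*x^2) dx. Term by term:
    ∫_0^1 81*x^4 dx = 81/5;  ∫_0^1 36*x^3 dx = 9;  ∫_0^1 4*x^2 dx = 4/3.
  Sum: 81/5 + 9 + 4/3 = 398/15.
Adding: ||u||_{H^1}^2 = 1136/105 + 398/15 = 3922/105.


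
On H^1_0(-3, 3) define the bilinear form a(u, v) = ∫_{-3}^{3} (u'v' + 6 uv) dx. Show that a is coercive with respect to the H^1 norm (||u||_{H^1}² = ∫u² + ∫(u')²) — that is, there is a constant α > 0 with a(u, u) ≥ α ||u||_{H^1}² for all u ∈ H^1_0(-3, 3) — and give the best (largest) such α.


α = 1

Coercivity of a(·,·) on H^1_0(-3, 3) means a(u, u) ≥ α ||u||_{H^1}² for every u ∈ H^1_0.
The interval has length L = 6, and Poincaré/coercivity depend only on L. Here a(u, u) = ∫(u')² + (6)·∫u².
Here c = 6 ≥ 1, so a(u,u) = ∫(u')² + c∫u² ≥ ∫(u')² + ∫u² = ||u||_{H^1}², i.e. α = 1 works. No larger α is possible: a(u,u) ≥ α||u||_{H^1}² means (1−α)∫(u')² ≥ (α−c)∫u², and for the modes u_n = sin(nπ(x−x₀)/L) (x₀ the left endpoint) one has ∫u_n²/∫(u_n')² = (L/(nπ))² → 0, so a(u_n,u_n)/||u_n||_{H^1}² → 1. Hence the optimal constant is α = 1.
Therefore α = 1.


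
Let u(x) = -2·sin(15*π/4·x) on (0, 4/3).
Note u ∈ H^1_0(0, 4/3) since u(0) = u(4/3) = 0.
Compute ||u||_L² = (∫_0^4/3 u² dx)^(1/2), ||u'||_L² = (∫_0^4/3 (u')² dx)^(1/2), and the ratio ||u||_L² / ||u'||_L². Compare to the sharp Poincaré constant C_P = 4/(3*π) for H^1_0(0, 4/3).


||u||_L² / ||u'||_L² = 4/(15*π) < C_P = 4/(3*π).

u(x) = -2·sin(15*π/4·x), so u'(x) = -15*π*cos(15*π*x/4)/2.
Writing u(x) = A·sin(kπx/L) with A = -2 and k = 5, use ∫_0^L sin²(kπx/L) dx = L/2 and ∫_0^L cos²(kπx/L) dx = L/2.
u² = 4·sin²(15*π/4·x) and (u')² = 225*π^2/4·cos²(15*π/4·x), and each of sin², cos² integrates to L/2 = 2/3 over (0, 4/3).
∫_0^4/3 u² dx = 8/3, so ||u||_L² = 2*sqrt(6)/3.
∫_0^4/3 (u')² dx = 75*π^2/2, so ||u'||_L² = 5*sqrt(6)*π/2.
Ratio ||u||_L² / ||u'||_L² = 4/(15*π).
Sharp Poincaré constant on H^1_0(0, 4/3) is C_P = L/π = 4/(3*π), achieved by sin(3*π/4·x).
This is the k = 5 harmonic; the ratio L/(kπ) is strictly less than C_P = L/π, consistent with the sharp inequality ||u||_L² ≤ C_P ||u'||_L².


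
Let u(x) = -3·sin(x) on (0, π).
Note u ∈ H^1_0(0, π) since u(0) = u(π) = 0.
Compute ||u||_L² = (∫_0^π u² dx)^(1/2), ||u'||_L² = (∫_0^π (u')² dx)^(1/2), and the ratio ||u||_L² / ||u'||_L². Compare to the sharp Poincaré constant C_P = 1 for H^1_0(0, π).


||u||_L² / ||u'||_L² = 1 = C_P.

u(x) = -3·sin(x), so u'(x) = -3*cos(x).
Writing u(x) = A·sin(kπx/L) with A = -3 and k = 1, use ∫_0^L sin²(kπx/L) dx = L/2 and ∫_0^L cos²(kπx/L) dx = L/2.
u² = 9·sin²(x) and (u')² = 9·cos²(x), and each of sin², cos² integrates to L/2 = π/2 over (0, π).
∫_0^π u² dx = 9*π/2, so ||u||_L² = 3*sqrt(2)*sqrt(π)/2.
∫_0^π (u')² dx = 9*π/2, so ||u'||_L² = 3*sqrt(2)*sqrt(π)/2.
Ratio ||u||_L² / ||u'||_L² = 1.
Sharp Poincaré constant on H^1_0(0, π) is C_P = L/π = 1, achieved by sin(x).
This is the k = 1 eigenfunction (up to amplitude), so the ratio equals the sharp Poincaré constant exactly.


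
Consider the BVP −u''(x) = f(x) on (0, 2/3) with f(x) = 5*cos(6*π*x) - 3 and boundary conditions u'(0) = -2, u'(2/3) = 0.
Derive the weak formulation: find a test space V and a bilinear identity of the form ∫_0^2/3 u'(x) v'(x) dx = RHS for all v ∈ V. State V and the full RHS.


V = H^1(0, 2/3) (v unrestricted at boundary; u is determined up to an additive constant); weak form: ∫_0^2/3 u'v' dx = ∫_0^2/3 (5*cos(6*π*x) - 3) v dx + 2·v(0) for all v ∈ V.

Multiply both sides by a test function v and integrate from 0 to 2/3:
  ∫_0^2/3 −u''(x) v(x) dx = ∫_0^2/3 f(x) v(x) dx.
Integrate the LHS by parts once:
  ∫_0^2/3 −u'' v dx = −[u'(x) v(x)]_0^2/3 + ∫_0^2/3 u'(x) v'(x) dx.
Thus ∫_0^2/3 u'(x) v'(x) dx = ∫_0^2/3 f(x) v(x) dx + [u'(x) v(x)]_0^2/3.
Choose V so that boundary terms are either known or forced to vanish.
u has inhomogeneous Neumann u'(0) = -2, u'(2/3) = 0. [u' v]_0^2/3 = (0)·v(2/3) − (-2)·v(0) = 2·v(0). Take V = H^1(0, 2/3); boundary term becomes part of RHS.
Weak formulation: find u (satisfying any essential BC) such that ∫_0^2/3 u'(x) v'(x) dx = ∫_0^2/3 f v dx + 2·v(0) for all v ∈ V (Neumann data are natural BCs: they enter the RHS as boundary terms).
Substituting f(x) = 5*cos(6*π*x) - 3, the right-hand side is ∫_0^2/3 (5*cos(6*π*x) - 3) v dx + 2·v(0).
Compatibility check (pure Neumann): taking v ≡ 1 ∈ V gives 0 = ∫_0^2/3 f dx + (0) − (-2), i.e. ∫_0^2/3 f dx must equal u'(0) − u'(2/3) = -2. Indeed ∫_0^2/3 (5*cos(6*π*x) - 3) dx = -2, so the data are compatible. The solution is then unique only up to an additive constant (fix it e.g. by requiring ∫_0^2/3 u dx = 0).


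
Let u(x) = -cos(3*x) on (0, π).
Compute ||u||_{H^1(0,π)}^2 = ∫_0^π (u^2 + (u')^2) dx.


||u||_{H^1(0,π)}^2 = 5*π

u'(x) = 3*sin(3*x).
Expand u² and (u')² and integrate term by term on (0, π), using: for integers n ≥ 1, ∫_0^π sin²(nx) dx = ∫_0^π cos²(nx) dx = π/2; for n ≠ n', ∫_0^π sin(nx)sin(n'x) dx = ∫_0^π cos(nx)cos(n'x) dx = 0; and by product-to-sum, ∫_0^π sin(nx)cos(n'x) dx = ½∫_0^π [sin((n+n')x) + sin((n−n')x)] dx, which is 0 when n+n' is even and 2n/(n²−n'²) when n+n' is odd (it need not vanish on (0, π)).
  u² squared terms: (-1)²·∫cos(3x)² dx = 1·π/2 = π/2.
  So ∫_0^π u² dx = π/2.
  (u')² squared terms: (3)²·∫sin(3x)² dx = 9·π/2 = 9*π/2.
  So ∫_0^π (u')² dx = 9*π/2.
||u||_{H^1}^2 = (π/2) + (9*π/2) = 5*π.


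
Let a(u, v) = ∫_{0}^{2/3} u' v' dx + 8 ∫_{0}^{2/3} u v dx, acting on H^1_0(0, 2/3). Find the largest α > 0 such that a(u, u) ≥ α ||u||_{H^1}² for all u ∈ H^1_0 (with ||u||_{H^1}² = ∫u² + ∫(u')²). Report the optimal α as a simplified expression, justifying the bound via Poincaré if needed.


α = 1

Coercivity of a(·,·) on H^1_0(0, 2/3) means a(u, u) ≥ α ||u||_{H^1}² for every u ∈ H^1_0.
The interval has length L = 2/3, and Poincaré/coercivity depend only on L. Here a(u, u) = ∫(u')² + (8)·∫u².
Here c = 8 ≥ 1, so a(u,u) = ∫(u')² + c∫u² ≥ ∫(u')² + ∫u² = ||u||_{H^1}², i.e. α = 1 works. No larger α is possible: a(u,u) ≥ α||u||_{H^1}² means (1−α)∫(u')² ≥ (α−c)∫u², and for the modes u_n = sin(nπ(x−x₀)/L) (x₀ the left endpoint) one has ∫u_n²/∫(u_n')² = (L/(nπ))² → 0, so a(u_n,u_n)/||u_n||_{H^1}² → 1. Hence the optimal constant is α = 1.
Therefore α = 1.


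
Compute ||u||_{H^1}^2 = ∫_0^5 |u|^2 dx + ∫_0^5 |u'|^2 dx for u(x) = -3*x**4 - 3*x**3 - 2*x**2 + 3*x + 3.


||u||_{H^1}^2 = 445592135/84

The H^1 norm (squared) on an interval (0, L) is
  ||u||_{H^1}^2 = ∫_0^L u(x)^2 dx + ∫_0^L u'(x)^2 dx.
Compute u'(x) = -12*x**3 - 9*x**2 - 4*x + 3.
Then u(x)^2 = 9*x**8 + 18*x**7 + 21*x**6 - 6*x**5 - 32*x**4 - 30*x**3 - 3*x**2 + 18*x + 9 and u'(x)^2 = 144*x**6 + 216*x**5 + 177*x**4 - 38*x**2 - 24*x + 9.
Integrate each monomial from 0 to 5 using ∫_0^5 c·x^n dx = c·5^(n+1)/(n+1):
  ∫_0^5 u(x)^2 dx = ∫_0^5 (9*x^8 + 18*x^7 + 21*x^6 - 6*x^5 - 32*x^4 - 30*x^3 - 3*x^2 + 18*x + 9) dx. Term by term:
    ∫_0^5 9*x^8 dx = 1953125;  ∫_0^5 18*x^7 dx = 3515625/4;  ∫_0^5 21*x^6 dx = 234375;
    ∫_0^5 -6*x^5 dx = -15625;  ∫_0^5 -32*x^4 dx = -20000;  ∫_0^5 -30*x^3 dx = -9375/2;
    ∫_0^5 -3*x^2 dx = -125;  ∫_0^5 18*x dx = 225;  ∫_0^5 9 dx = 45.
  Sum: 1953125 + 3515625/4 + 234375 − 15625 − 20000 − 9375/2 − 125 + 225 + 45 = 12104955/4.
  ∫_0^5 u'(x)^2 dx = ∫_0^5 (144*x^6 + 216*x^5 + 177*x^4 - 38*x^2 - 24*x + 9) dx. Term by term:
    ∫_0^5 144*x^6 dx = 11250000/7;  ∫_0^5 216*x^5 dx = 562500;  ∫_0^5 177*x^4 dx = 110625;
    ∫_0^5 -38*x^2 dx = -4750/3;  ∫_0^5 -24*x dx = -300;  ∫_0^5 9 dx = 45.
  Sum: 11250000/7 + 562500 + 110625 − 4750/3 − 300 + 45 = 47847020/21.
Adding: ||u||_{H^1}^2 = 12104955/4 + 47847020/21 = 445592135/84.


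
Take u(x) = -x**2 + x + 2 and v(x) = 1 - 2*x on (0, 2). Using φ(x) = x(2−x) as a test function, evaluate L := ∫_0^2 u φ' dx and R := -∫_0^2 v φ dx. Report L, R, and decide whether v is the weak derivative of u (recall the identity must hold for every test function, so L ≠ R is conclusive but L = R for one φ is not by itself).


LHS = 4/3, RHS = 4/3. Yes, v = u' weakly.

u(x) = -x**2 + x + 2, classical derivative u'(x) = 1 - 2*x.
φ(x) = x(2−x), so φ'(x) = 2 - 2*x.
Note φ(0) = φ(2) = 0, so the boundary term u·φ vanishes.
LHS = ∫_0^2 u(x) φ'(x) dx = ∫_0^2 (2*x^3 - 4*x^2 - 2*x + 4) dx. Term by term:
  ∫_0^2 2*x^3 dx = 8;  ∫_0^2 -4*x^2 dx = -32/3;  ∫_0^2 -2*x dx = -4;
  ∫_0^2 4 dx = 8.
Sum: 8 − 32/3 − 4 + 8 = 4/3.
So LHS = 4/3.
∫_0^2 v(x) φ(x) dx = ∫_0^2 (2*x^3 - 5*x^2 + 2*x) dx. Term by term:
  ∫_0^2 2*x^3 dx = 8;  ∫_0^2 -5*x^2 dx = -40/3;  ∫_0^2 2*x dx = 4.
Sum: 8 − 40/3 + 4 = -4/3.
So RHS = -∫_0^2 v(x) φ(x) dx = 4/3.
LHS = RHS, so the identity holds for this test φ.
Moreover u is smooth here and v(x) = u'(x) = 1 - 2*x pointwise, so the identity holds for every test function. Hence v is the weak derivative of u.
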